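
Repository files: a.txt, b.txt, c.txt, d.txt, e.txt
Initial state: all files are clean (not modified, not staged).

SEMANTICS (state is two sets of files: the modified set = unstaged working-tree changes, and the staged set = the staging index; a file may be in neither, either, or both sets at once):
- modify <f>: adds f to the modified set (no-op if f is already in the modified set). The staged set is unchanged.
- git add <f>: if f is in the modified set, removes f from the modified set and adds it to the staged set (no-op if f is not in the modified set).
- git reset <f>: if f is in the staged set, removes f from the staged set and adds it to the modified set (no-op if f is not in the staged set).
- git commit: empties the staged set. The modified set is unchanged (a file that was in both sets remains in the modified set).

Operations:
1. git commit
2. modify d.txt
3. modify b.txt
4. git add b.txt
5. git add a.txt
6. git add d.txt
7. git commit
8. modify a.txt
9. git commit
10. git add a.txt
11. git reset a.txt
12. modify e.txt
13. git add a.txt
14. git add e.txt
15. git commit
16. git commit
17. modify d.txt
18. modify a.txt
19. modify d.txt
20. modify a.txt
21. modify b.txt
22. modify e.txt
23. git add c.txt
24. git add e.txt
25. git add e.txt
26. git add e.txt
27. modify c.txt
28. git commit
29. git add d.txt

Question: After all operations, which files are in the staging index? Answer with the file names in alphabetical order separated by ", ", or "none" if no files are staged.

Answer: d.txt

Derivation:
After op 1 (git commit): modified={none} staged={none}
After op 2 (modify d.txt): modified={d.txt} staged={none}
After op 3 (modify b.txt): modified={b.txt, d.txt} staged={none}
After op 4 (git add b.txt): modified={d.txt} staged={b.txt}
After op 5 (git add a.txt): modified={d.txt} staged={b.txt}
After op 6 (git add d.txt): modified={none} staged={b.txt, d.txt}
After op 7 (git commit): modified={none} staged={none}
After op 8 (modify a.txt): modified={a.txt} staged={none}
After op 9 (git commit): modified={a.txt} staged={none}
After op 10 (git add a.txt): modified={none} staged={a.txt}
After op 11 (git reset a.txt): modified={a.txt} staged={none}
After op 12 (modify e.txt): modified={a.txt, e.txt} staged={none}
After op 13 (git add a.txt): modified={e.txt} staged={a.txt}
After op 14 (git add e.txt): modified={none} staged={a.txt, e.txt}
After op 15 (git commit): modified={none} staged={none}
After op 16 (git commit): modified={none} staged={none}
After op 17 (modify d.txt): modified={d.txt} staged={none}
After op 18 (modify a.txt): modified={a.txt, d.txt} staged={none}
After op 19 (modify d.txt): modified={a.txt, d.txt} staged={none}
After op 20 (modify a.txt): modified={a.txt, d.txt} staged={none}
After op 21 (modify b.txt): modified={a.txt, b.txt, d.txt} staged={none}
After op 22 (modify e.txt): modified={a.txt, b.txt, d.txt, e.txt} staged={none}
After op 23 (git add c.txt): modified={a.txt, b.txt, d.txt, e.txt} staged={none}
After op 24 (git add e.txt): modified={a.txt, b.txt, d.txt} staged={e.txt}
After op 25 (git add e.txt): modified={a.txt, b.txt, d.txt} staged={e.txt}
After op 26 (git add e.txt): modified={a.txt, b.txt, d.txt} staged={e.txt}
After op 27 (modify c.txt): modified={a.txt, b.txt, c.txt, d.txt} staged={e.txt}
After op 28 (git commit): modified={a.txt, b.txt, c.txt, d.txt} staged={none}
After op 29 (git add d.txt): modified={a.txt, b.txt, c.txt} staged={d.txt}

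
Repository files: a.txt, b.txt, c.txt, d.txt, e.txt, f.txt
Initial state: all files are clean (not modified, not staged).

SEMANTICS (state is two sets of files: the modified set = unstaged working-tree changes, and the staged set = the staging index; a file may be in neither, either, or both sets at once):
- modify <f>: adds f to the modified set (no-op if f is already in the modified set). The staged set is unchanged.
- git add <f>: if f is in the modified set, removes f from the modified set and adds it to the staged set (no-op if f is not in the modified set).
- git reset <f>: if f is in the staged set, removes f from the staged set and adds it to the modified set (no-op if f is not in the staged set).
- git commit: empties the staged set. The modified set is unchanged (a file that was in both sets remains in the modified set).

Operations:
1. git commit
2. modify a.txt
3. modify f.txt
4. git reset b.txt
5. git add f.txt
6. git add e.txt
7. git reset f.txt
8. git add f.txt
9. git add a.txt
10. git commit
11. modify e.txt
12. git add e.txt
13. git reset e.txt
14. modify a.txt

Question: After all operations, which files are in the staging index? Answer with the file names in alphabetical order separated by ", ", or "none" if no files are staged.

Answer: none

Derivation:
After op 1 (git commit): modified={none} staged={none}
After op 2 (modify a.txt): modified={a.txt} staged={none}
After op 3 (modify f.txt): modified={a.txt, f.txt} staged={none}
After op 4 (git reset b.txt): modified={a.txt, f.txt} staged={none}
After op 5 (git add f.txt): modified={a.txt} staged={f.txt}
After op 6 (git add e.txt): modified={a.txt} staged={f.txt}
After op 7 (git reset f.txt): modified={a.txt, f.txt} staged={none}
After op 8 (git add f.txt): modified={a.txt} staged={f.txt}
After op 9 (git add a.txt): modified={none} staged={a.txt, f.txt}
After op 10 (git commit): modified={none} staged={none}
After op 11 (modify e.txt): modified={e.txt} staged={none}
After op 12 (git add e.txt): modified={none} staged={e.txt}
After op 13 (git reset e.txt): modified={e.txt} staged={none}
After op 14 (modify a.txt): modified={a.txt, e.txt} staged={none}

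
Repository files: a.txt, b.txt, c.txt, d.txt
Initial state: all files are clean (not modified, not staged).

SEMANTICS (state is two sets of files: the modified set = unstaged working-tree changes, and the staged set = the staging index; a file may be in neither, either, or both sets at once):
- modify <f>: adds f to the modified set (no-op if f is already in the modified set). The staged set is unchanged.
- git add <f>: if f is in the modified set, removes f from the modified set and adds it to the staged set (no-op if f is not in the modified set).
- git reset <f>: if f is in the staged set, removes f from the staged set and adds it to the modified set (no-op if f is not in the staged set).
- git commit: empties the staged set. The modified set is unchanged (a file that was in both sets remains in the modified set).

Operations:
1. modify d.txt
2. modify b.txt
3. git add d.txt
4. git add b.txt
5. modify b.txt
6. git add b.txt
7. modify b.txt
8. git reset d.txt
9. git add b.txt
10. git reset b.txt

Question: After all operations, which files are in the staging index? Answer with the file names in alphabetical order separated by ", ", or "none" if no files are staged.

After op 1 (modify d.txt): modified={d.txt} staged={none}
After op 2 (modify b.txt): modified={b.txt, d.txt} staged={none}
After op 3 (git add d.txt): modified={b.txt} staged={d.txt}
After op 4 (git add b.txt): modified={none} staged={b.txt, d.txt}
After op 5 (modify b.txt): modified={b.txt} staged={b.txt, d.txt}
After op 6 (git add b.txt): modified={none} staged={b.txt, d.txt}
After op 7 (modify b.txt): modified={b.txt} staged={b.txt, d.txt}
After op 8 (git reset d.txt): modified={b.txt, d.txt} staged={b.txt}
After op 9 (git add b.txt): modified={d.txt} staged={b.txt}
After op 10 (git reset b.txt): modified={b.txt, d.txt} staged={none}

Answer: none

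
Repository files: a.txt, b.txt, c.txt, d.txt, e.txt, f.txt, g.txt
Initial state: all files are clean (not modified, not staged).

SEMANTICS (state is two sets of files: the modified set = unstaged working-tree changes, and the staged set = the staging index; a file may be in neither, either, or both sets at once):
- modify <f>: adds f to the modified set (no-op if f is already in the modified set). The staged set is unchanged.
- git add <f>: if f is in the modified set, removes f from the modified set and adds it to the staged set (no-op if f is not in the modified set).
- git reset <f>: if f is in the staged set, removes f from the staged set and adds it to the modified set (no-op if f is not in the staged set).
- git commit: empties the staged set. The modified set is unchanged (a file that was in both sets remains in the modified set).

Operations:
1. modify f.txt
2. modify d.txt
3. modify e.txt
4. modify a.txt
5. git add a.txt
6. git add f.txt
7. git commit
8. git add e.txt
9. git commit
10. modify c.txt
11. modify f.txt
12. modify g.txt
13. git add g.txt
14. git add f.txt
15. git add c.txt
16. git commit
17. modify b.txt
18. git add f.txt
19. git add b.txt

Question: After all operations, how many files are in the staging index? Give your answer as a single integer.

After op 1 (modify f.txt): modified={f.txt} staged={none}
After op 2 (modify d.txt): modified={d.txt, f.txt} staged={none}
After op 3 (modify e.txt): modified={d.txt, e.txt, f.txt} staged={none}
After op 4 (modify a.txt): modified={a.txt, d.txt, e.txt, f.txt} staged={none}
After op 5 (git add a.txt): modified={d.txt, e.txt, f.txt} staged={a.txt}
After op 6 (git add f.txt): modified={d.txt, e.txt} staged={a.txt, f.txt}
After op 7 (git commit): modified={d.txt, e.txt} staged={none}
After op 8 (git add e.txt): modified={d.txt} staged={e.txt}
After op 9 (git commit): modified={d.txt} staged={none}
After op 10 (modify c.txt): modified={c.txt, d.txt} staged={none}
After op 11 (modify f.txt): modified={c.txt, d.txt, f.txt} staged={none}
After op 12 (modify g.txt): modified={c.txt, d.txt, f.txt, g.txt} staged={none}
After op 13 (git add g.txt): modified={c.txt, d.txt, f.txt} staged={g.txt}
After op 14 (git add f.txt): modified={c.txt, d.txt} staged={f.txt, g.txt}
After op 15 (git add c.txt): modified={d.txt} staged={c.txt, f.txt, g.txt}
After op 16 (git commit): modified={d.txt} staged={none}
After op 17 (modify b.txt): modified={b.txt, d.txt} staged={none}
After op 18 (git add f.txt): modified={b.txt, d.txt} staged={none}
After op 19 (git add b.txt): modified={d.txt} staged={b.txt}
Final staged set: {b.txt} -> count=1

Answer: 1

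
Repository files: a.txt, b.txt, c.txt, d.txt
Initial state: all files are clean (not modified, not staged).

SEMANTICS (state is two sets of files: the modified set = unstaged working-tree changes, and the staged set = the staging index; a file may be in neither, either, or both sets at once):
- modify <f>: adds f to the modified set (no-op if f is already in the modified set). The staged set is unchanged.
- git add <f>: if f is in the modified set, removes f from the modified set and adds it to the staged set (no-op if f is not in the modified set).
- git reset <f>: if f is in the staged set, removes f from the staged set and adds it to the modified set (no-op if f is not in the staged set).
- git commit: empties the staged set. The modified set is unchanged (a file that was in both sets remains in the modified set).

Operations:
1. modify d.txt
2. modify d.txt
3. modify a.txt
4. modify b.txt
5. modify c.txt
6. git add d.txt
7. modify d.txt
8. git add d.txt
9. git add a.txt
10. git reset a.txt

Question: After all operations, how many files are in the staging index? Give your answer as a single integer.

Answer: 1

Derivation:
After op 1 (modify d.txt): modified={d.txt} staged={none}
After op 2 (modify d.txt): modified={d.txt} staged={none}
After op 3 (modify a.txt): modified={a.txt, d.txt} staged={none}
After op 4 (modify b.txt): modified={a.txt, b.txt, d.txt} staged={none}
After op 5 (modify c.txt): modified={a.txt, b.txt, c.txt, d.txt} staged={none}
After op 6 (git add d.txt): modified={a.txt, b.txt, c.txt} staged={d.txt}
After op 7 (modify d.txt): modified={a.txt, b.txt, c.txt, d.txt} staged={d.txt}
After op 8 (git add d.txt): modified={a.txt, b.txt, c.txt} staged={d.txt}
After op 9 (git add a.txt): modified={b.txt, c.txt} staged={a.txt, d.txt}
After op 10 (git reset a.txt): modified={a.txt, b.txt, c.txt} staged={d.txt}
Final staged set: {d.txt} -> count=1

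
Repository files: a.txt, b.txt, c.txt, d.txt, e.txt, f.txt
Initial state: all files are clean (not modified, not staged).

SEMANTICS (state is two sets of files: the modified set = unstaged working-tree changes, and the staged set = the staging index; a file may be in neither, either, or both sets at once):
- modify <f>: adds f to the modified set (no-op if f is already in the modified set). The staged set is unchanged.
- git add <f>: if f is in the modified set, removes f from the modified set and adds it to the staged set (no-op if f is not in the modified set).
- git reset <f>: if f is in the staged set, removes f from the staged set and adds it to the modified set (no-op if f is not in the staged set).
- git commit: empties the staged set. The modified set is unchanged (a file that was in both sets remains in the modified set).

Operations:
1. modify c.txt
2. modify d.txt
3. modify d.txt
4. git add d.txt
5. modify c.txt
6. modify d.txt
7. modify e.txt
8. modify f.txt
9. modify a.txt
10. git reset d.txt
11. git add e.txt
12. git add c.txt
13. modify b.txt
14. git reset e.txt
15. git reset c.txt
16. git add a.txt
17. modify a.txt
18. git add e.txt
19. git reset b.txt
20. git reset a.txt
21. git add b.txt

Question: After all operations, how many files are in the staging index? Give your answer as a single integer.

After op 1 (modify c.txt): modified={c.txt} staged={none}
After op 2 (modify d.txt): modified={c.txt, d.txt} staged={none}
After op 3 (modify d.txt): modified={c.txt, d.txt} staged={none}
After op 4 (git add d.txt): modified={c.txt} staged={d.txt}
After op 5 (modify c.txt): modified={c.txt} staged={d.txt}
After op 6 (modify d.txt): modified={c.txt, d.txt} staged={d.txt}
After op 7 (modify e.txt): modified={c.txt, d.txt, e.txt} staged={d.txt}
After op 8 (modify f.txt): modified={c.txt, d.txt, e.txt, f.txt} staged={d.txt}
After op 9 (modify a.txt): modified={a.txt, c.txt, d.txt, e.txt, f.txt} staged={d.txt}
After op 10 (git reset d.txt): modified={a.txt, c.txt, d.txt, e.txt, f.txt} staged={none}
After op 11 (git add e.txt): modified={a.txt, c.txt, d.txt, f.txt} staged={e.txt}
After op 12 (git add c.txt): modified={a.txt, d.txt, f.txt} staged={c.txt, e.txt}
After op 13 (modify b.txt): modified={a.txt, b.txt, d.txt, f.txt} staged={c.txt, e.txt}
After op 14 (git reset e.txt): modified={a.txt, b.txt, d.txt, e.txt, f.txt} staged={c.txt}
After op 15 (git reset c.txt): modified={a.txt, b.txt, c.txt, d.txt, e.txt, f.txt} staged={none}
After op 16 (git add a.txt): modified={b.txt, c.txt, d.txt, e.txt, f.txt} staged={a.txt}
After op 17 (modify a.txt): modified={a.txt, b.txt, c.txt, d.txt, e.txt, f.txt} staged={a.txt}
After op 18 (git add e.txt): modified={a.txt, b.txt, c.txt, d.txt, f.txt} staged={a.txt, e.txt}
After op 19 (git reset b.txt): modified={a.txt, b.txt, c.txt, d.txt, f.txt} staged={a.txt, e.txt}
After op 20 (git reset a.txt): modified={a.txt, b.txt, c.txt, d.txt, f.txt} staged={e.txt}
After op 21 (git add b.txt): modified={a.txt, c.txt, d.txt, f.txt} staged={b.txt, e.txt}
Final staged set: {b.txt, e.txt} -> count=2

Answer: 2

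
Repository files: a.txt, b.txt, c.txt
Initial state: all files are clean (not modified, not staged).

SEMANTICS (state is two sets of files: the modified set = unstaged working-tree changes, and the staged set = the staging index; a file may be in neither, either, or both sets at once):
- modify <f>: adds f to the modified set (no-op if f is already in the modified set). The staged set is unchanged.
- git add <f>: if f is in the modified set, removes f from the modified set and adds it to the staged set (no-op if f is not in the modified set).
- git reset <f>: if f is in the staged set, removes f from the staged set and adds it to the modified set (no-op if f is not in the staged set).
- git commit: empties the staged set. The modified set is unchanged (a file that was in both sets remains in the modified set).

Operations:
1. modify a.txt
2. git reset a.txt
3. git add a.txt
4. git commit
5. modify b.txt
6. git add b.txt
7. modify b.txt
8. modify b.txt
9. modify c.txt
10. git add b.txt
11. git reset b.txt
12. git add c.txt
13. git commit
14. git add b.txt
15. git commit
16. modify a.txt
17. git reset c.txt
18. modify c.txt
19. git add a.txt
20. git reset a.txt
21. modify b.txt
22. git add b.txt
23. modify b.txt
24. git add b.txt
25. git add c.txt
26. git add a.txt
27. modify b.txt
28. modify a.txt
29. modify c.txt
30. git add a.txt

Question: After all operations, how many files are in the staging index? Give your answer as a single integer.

After op 1 (modify a.txt): modified={a.txt} staged={none}
After op 2 (git reset a.txt): modified={a.txt} staged={none}
After op 3 (git add a.txt): modified={none} staged={a.txt}
After op 4 (git commit): modified={none} staged={none}
After op 5 (modify b.txt): modified={b.txt} staged={none}
After op 6 (git add b.txt): modified={none} staged={b.txt}
After op 7 (modify b.txt): modified={b.txt} staged={b.txt}
After op 8 (modify b.txt): modified={b.txt} staged={b.txt}
After op 9 (modify c.txt): modified={b.txt, c.txt} staged={b.txt}
After op 10 (git add b.txt): modified={c.txt} staged={b.txt}
After op 11 (git reset b.txt): modified={b.txt, c.txt} staged={none}
After op 12 (git add c.txt): modified={b.txt} staged={c.txt}
After op 13 (git commit): modified={b.txt} staged={none}
After op 14 (git add b.txt): modified={none} staged={b.txt}
After op 15 (git commit): modified={none} staged={none}
After op 16 (modify a.txt): modified={a.txt} staged={none}
After op 17 (git reset c.txt): modified={a.txt} staged={none}
After op 18 (modify c.txt): modified={a.txt, c.txt} staged={none}
After op 19 (git add a.txt): modified={c.txt} staged={a.txt}
After op 20 (git reset a.txt): modified={a.txt, c.txt} staged={none}
After op 21 (modify b.txt): modified={a.txt, b.txt, c.txt} staged={none}
After op 22 (git add b.txt): modified={a.txt, c.txt} staged={b.txt}
After op 23 (modify b.txt): modified={a.txt, b.txt, c.txt} staged={b.txt}
After op 24 (git add b.txt): modified={a.txt, c.txt} staged={b.txt}
After op 25 (git add c.txt): modified={a.txt} staged={b.txt, c.txt}
After op 26 (git add a.txt): modified={none} staged={a.txt, b.txt, c.txt}
After op 27 (modify b.txt): modified={b.txt} staged={a.txt, b.txt, c.txt}
After op 28 (modify a.txt): modified={a.txt, b.txt} staged={a.txt, b.txt, c.txt}
After op 29 (modify c.txt): modified={a.txt, b.txt, c.txt} staged={a.txt, b.txt, c.txt}
After op 30 (git add a.txt): modified={b.txt, c.txt} staged={a.txt, b.txt, c.txt}
Final staged set: {a.txt, b.txt, c.txt} -> count=3

Answer: 3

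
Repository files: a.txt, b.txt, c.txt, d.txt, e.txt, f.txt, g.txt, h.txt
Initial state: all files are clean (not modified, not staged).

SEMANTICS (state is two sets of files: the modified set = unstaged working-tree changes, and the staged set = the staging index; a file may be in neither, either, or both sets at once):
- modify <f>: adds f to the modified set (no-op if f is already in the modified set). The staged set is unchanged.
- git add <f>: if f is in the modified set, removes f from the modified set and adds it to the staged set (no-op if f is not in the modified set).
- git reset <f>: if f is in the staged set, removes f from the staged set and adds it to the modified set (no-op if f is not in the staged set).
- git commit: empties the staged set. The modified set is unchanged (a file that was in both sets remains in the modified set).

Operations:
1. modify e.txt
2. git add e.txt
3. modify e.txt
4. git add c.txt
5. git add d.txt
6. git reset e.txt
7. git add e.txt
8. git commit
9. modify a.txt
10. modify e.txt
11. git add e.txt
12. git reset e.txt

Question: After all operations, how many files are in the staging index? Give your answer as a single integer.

Answer: 0

Derivation:
After op 1 (modify e.txt): modified={e.txt} staged={none}
After op 2 (git add e.txt): modified={none} staged={e.txt}
After op 3 (modify e.txt): modified={e.txt} staged={e.txt}
After op 4 (git add c.txt): modified={e.txt} staged={e.txt}
After op 5 (git add d.txt): modified={e.txt} staged={e.txt}
After op 6 (git reset e.txt): modified={e.txt} staged={none}
After op 7 (git add e.txt): modified={none} staged={e.txt}
After op 8 (git commit): modified={none} staged={none}
After op 9 (modify a.txt): modified={a.txt} staged={none}
After op 10 (modify e.txt): modified={a.txt, e.txt} staged={none}
After op 11 (git add e.txt): modified={a.txt} staged={e.txt}
After op 12 (git reset e.txt): modified={a.txt, e.txt} staged={none}
Final staged set: {none} -> count=0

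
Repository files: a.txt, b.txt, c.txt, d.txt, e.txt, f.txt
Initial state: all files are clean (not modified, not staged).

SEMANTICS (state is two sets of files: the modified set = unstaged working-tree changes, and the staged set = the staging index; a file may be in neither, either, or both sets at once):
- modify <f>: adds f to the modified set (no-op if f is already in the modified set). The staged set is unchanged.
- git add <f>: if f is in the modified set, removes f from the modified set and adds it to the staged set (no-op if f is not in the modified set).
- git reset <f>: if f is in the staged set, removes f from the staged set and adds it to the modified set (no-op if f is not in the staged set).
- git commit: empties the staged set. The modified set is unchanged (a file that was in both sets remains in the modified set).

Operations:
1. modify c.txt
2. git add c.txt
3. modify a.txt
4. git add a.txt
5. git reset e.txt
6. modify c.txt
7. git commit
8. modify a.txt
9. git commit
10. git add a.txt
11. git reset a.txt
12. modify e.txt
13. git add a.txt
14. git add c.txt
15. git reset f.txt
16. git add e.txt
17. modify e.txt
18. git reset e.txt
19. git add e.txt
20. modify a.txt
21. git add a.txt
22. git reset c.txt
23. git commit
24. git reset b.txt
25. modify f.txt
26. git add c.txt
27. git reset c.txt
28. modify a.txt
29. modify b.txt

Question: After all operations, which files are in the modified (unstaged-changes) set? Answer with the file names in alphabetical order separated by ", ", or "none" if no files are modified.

Answer: a.txt, b.txt, c.txt, f.txt

Derivation:
After op 1 (modify c.txt): modified={c.txt} staged={none}
After op 2 (git add c.txt): modified={none} staged={c.txt}
After op 3 (modify a.txt): modified={a.txt} staged={c.txt}
After op 4 (git add a.txt): modified={none} staged={a.txt, c.txt}
After op 5 (git reset e.txt): modified={none} staged={a.txt, c.txt}
After op 6 (modify c.txt): modified={c.txt} staged={a.txt, c.txt}
After op 7 (git commit): modified={c.txt} staged={none}
After op 8 (modify a.txt): modified={a.txt, c.txt} staged={none}
After op 9 (git commit): modified={a.txt, c.txt} staged={none}
After op 10 (git add a.txt): modified={c.txt} staged={a.txt}
After op 11 (git reset a.txt): modified={a.txt, c.txt} staged={none}
After op 12 (modify e.txt): modified={a.txt, c.txt, e.txt} staged={none}
After op 13 (git add a.txt): modified={c.txt, e.txt} staged={a.txt}
After op 14 (git add c.txt): modified={e.txt} staged={a.txt, c.txt}
After op 15 (git reset f.txt): modified={e.txt} staged={a.txt, c.txt}
After op 16 (git add e.txt): modified={none} staged={a.txt, c.txt, e.txt}
After op 17 (modify e.txt): modified={e.txt} staged={a.txt, c.txt, e.txt}
After op 18 (git reset e.txt): modified={e.txt} staged={a.txt, c.txt}
After op 19 (git add e.txt): modified={none} staged={a.txt, c.txt, e.txt}
After op 20 (modify a.txt): modified={a.txt} staged={a.txt, c.txt, e.txt}
After op 21 (git add a.txt): modified={none} staged={a.txt, c.txt, e.txt}
After op 22 (git reset c.txt): modified={c.txt} staged={a.txt, e.txt}
After op 23 (git commit): modified={c.txt} staged={none}
After op 24 (git reset b.txt): modified={c.txt} staged={none}
After op 25 (modify f.txt): modified={c.txt, f.txt} staged={none}
After op 26 (git add c.txt): modified={f.txt} staged={c.txt}
After op 27 (git reset c.txt): modified={c.txt, f.txt} staged={none}
After op 28 (modify a.txt): modified={a.txt, c.txt, f.txt} staged={none}
After op 29 (modify b.txt): modified={a.txt, b.txt, c.txt, f.txt} staged={none}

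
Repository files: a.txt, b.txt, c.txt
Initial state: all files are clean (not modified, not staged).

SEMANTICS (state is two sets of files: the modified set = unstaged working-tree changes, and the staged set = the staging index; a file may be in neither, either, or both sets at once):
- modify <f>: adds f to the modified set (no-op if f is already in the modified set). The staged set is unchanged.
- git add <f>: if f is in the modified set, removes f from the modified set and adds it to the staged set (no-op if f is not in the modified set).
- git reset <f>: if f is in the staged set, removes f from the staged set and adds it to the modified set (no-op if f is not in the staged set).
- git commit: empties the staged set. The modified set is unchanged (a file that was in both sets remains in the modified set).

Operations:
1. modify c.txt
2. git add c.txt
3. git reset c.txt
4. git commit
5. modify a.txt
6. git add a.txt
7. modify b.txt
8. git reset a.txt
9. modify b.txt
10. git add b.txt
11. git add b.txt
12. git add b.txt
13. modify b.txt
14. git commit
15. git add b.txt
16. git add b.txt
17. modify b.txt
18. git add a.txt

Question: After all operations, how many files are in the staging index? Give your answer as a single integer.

After op 1 (modify c.txt): modified={c.txt} staged={none}
After op 2 (git add c.txt): modified={none} staged={c.txt}
After op 3 (git reset c.txt): modified={c.txt} staged={none}
After op 4 (git commit): modified={c.txt} staged={none}
After op 5 (modify a.txt): modified={a.txt, c.txt} staged={none}
After op 6 (git add a.txt): modified={c.txt} staged={a.txt}
After op 7 (modify b.txt): modified={b.txt, c.txt} staged={a.txt}
After op 8 (git reset a.txt): modified={a.txt, b.txt, c.txt} staged={none}
After op 9 (modify b.txt): modified={a.txt, b.txt, c.txt} staged={none}
After op 10 (git add b.txt): modified={a.txt, c.txt} staged={b.txt}
After op 11 (git add b.txt): modified={a.txt, c.txt} staged={b.txt}
After op 12 (git add b.txt): modified={a.txt, c.txt} staged={b.txt}
After op 13 (modify b.txt): modified={a.txt, b.txt, c.txt} staged={b.txt}
After op 14 (git commit): modified={a.txt, b.txt, c.txt} staged={none}
After op 15 (git add b.txt): modified={a.txt, c.txt} staged={b.txt}
After op 16 (git add b.txt): modified={a.txt, c.txt} staged={b.txt}
After op 17 (modify b.txt): modified={a.txt, b.txt, c.txt} staged={b.txt}
After op 18 (git add a.txt): modified={b.txt, c.txt} staged={a.txt, b.txt}
Final staged set: {a.txt, b.txt} -> count=2

Answer: 2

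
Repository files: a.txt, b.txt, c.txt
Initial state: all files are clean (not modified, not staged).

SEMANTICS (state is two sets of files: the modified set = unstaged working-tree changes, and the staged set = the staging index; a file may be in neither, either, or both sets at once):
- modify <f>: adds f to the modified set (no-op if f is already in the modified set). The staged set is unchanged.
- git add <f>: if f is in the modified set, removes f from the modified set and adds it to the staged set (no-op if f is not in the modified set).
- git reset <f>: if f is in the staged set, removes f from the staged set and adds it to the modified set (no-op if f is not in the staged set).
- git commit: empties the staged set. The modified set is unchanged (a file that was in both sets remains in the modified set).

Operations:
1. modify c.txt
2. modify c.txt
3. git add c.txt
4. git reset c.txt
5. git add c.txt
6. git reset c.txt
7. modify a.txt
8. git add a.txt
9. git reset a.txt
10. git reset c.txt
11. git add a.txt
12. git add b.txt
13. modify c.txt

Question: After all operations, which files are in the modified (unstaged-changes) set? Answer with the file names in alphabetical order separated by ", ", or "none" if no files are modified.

Answer: c.txt

Derivation:
After op 1 (modify c.txt): modified={c.txt} staged={none}
After op 2 (modify c.txt): modified={c.txt} staged={none}
After op 3 (git add c.txt): modified={none} staged={c.txt}
After op 4 (git reset c.txt): modified={c.txt} staged={none}
After op 5 (git add c.txt): modified={none} staged={c.txt}
After op 6 (git reset c.txt): modified={c.txt} staged={none}
After op 7 (modify a.txt): modified={a.txt, c.txt} staged={none}
After op 8 (git add a.txt): modified={c.txt} staged={a.txt}
After op 9 (git reset a.txt): modified={a.txt, c.txt} staged={none}
After op 10 (git reset c.txt): modified={a.txt, c.txt} staged={none}
After op 11 (git add a.txt): modified={c.txt} staged={a.txt}
After op 12 (git add b.txt): modified={c.txt} staged={a.txt}
After op 13 (modify c.txt): modified={c.txt} staged={a.txt}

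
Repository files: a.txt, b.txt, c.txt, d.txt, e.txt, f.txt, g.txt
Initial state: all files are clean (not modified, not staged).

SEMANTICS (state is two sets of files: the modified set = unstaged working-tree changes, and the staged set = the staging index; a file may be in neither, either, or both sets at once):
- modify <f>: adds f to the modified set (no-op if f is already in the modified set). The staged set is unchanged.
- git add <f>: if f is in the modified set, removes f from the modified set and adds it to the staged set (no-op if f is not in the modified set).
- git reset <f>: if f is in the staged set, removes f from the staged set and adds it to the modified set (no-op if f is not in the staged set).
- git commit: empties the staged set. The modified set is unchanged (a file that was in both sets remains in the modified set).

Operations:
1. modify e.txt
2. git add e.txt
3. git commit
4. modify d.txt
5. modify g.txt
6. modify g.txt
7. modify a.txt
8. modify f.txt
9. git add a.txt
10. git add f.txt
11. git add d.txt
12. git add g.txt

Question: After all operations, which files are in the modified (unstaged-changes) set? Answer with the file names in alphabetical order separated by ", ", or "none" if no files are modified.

After op 1 (modify e.txt): modified={e.txt} staged={none}
After op 2 (git add e.txt): modified={none} staged={e.txt}
After op 3 (git commit): modified={none} staged={none}
After op 4 (modify d.txt): modified={d.txt} staged={none}
After op 5 (modify g.txt): modified={d.txt, g.txt} staged={none}
After op 6 (modify g.txt): modified={d.txt, g.txt} staged={none}
After op 7 (modify a.txt): modified={a.txt, d.txt, g.txt} staged={none}
After op 8 (modify f.txt): modified={a.txt, d.txt, f.txt, g.txt} staged={none}
After op 9 (git add a.txt): modified={d.txt, f.txt, g.txt} staged={a.txt}
After op 10 (git add f.txt): modified={d.txt, g.txt} staged={a.txt, f.txt}
After op 11 (git add d.txt): modified={g.txt} staged={a.txt, d.txt, f.txt}
After op 12 (git add g.txt): modified={none} staged={a.txt, d.txt, f.txt, g.txt}

Answer: none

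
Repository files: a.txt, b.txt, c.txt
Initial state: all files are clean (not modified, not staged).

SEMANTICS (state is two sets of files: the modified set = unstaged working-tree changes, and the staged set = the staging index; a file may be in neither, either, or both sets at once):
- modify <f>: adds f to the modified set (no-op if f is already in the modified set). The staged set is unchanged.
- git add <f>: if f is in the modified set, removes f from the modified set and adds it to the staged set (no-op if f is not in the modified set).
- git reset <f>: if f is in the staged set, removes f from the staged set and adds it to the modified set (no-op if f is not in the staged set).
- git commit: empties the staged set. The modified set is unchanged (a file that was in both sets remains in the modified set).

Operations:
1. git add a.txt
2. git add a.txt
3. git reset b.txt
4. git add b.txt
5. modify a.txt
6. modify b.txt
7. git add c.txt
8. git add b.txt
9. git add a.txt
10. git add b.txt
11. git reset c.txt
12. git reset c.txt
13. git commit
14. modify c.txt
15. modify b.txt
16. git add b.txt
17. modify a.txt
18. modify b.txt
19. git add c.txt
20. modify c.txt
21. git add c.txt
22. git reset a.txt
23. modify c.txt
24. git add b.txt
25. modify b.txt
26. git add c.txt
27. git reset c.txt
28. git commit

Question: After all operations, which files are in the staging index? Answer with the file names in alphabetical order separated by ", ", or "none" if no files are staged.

Answer: none

Derivation:
After op 1 (git add a.txt): modified={none} staged={none}
After op 2 (git add a.txt): modified={none} staged={none}
After op 3 (git reset b.txt): modified={none} staged={none}
After op 4 (git add b.txt): modified={none} staged={none}
After op 5 (modify a.txt): modified={a.txt} staged={none}
After op 6 (modify b.txt): modified={a.txt, b.txt} staged={none}
After op 7 (git add c.txt): modified={a.txt, b.txt} staged={none}
After op 8 (git add b.txt): modified={a.txt} staged={b.txt}
After op 9 (git add a.txt): modified={none} staged={a.txt, b.txt}
After op 10 (git add b.txt): modified={none} staged={a.txt, b.txt}
After op 11 (git reset c.txt): modified={none} staged={a.txt, b.txt}
After op 12 (git reset c.txt): modified={none} staged={a.txt, b.txt}
After op 13 (git commit): modified={none} staged={none}
After op 14 (modify c.txt): modified={c.txt} staged={none}
After op 15 (modify b.txt): modified={b.txt, c.txt} staged={none}
After op 16 (git add b.txt): modified={c.txt} staged={b.txt}
After op 17 (modify a.txt): modified={a.txt, c.txt} staged={b.txt}
After op 18 (modify b.txt): modified={a.txt, b.txt, c.txt} staged={b.txt}
After op 19 (git add c.txt): modified={a.txt, b.txt} staged={b.txt, c.txt}
After op 20 (modify c.txt): modified={a.txt, b.txt, c.txt} staged={b.txt, c.txt}
After op 21 (git add c.txt): modified={a.txt, b.txt} staged={b.txt, c.txt}
After op 22 (git reset a.txt): modified={a.txt, b.txt} staged={b.txt, c.txt}
After op 23 (modify c.txt): modified={a.txt, b.txt, c.txt} staged={b.txt, c.txt}
After op 24 (git add b.txt): modified={a.txt, c.txt} staged={b.txt, c.txt}
After op 25 (modify b.txt): modified={a.txt, b.txt, c.txt} staged={b.txt, c.txt}
After op 26 (git add c.txt): modified={a.txt, b.txt} staged={b.txt, c.txt}
After op 27 (git reset c.txt): modified={a.txt, b.txt, c.txt} staged={b.txt}
After op 28 (git commit): modified={a.txt, b.txt, c.txt} staged={none}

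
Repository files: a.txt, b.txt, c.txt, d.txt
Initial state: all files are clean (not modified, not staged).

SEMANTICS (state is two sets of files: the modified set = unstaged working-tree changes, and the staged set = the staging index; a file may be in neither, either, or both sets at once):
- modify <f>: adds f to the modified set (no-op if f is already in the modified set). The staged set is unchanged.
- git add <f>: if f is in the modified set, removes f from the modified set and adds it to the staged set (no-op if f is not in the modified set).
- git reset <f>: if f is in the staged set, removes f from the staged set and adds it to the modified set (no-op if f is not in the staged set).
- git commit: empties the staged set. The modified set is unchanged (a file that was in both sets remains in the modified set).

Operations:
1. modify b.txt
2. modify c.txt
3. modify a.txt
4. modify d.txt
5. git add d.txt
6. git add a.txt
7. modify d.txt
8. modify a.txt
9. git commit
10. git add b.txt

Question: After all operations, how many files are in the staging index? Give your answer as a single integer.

After op 1 (modify b.txt): modified={b.txt} staged={none}
After op 2 (modify c.txt): modified={b.txt, c.txt} staged={none}
After op 3 (modify a.txt): modified={a.txt, b.txt, c.txt} staged={none}
After op 4 (modify d.txt): modified={a.txt, b.txt, c.txt, d.txt} staged={none}
After op 5 (git add d.txt): modified={a.txt, b.txt, c.txt} staged={d.txt}
After op 6 (git add a.txt): modified={b.txt, c.txt} staged={a.txt, d.txt}
After op 7 (modify d.txt): modified={b.txt, c.txt, d.txt} staged={a.txt, d.txt}
After op 8 (modify a.txt): modified={a.txt, b.txt, c.txt, d.txt} staged={a.txt, d.txt}
After op 9 (git commit): modified={a.txt, b.txt, c.txt, d.txt} staged={none}
After op 10 (git add b.txt): modified={a.txt, c.txt, d.txt} staged={b.txt}
Final staged set: {b.txt} -> count=1

Answer: 1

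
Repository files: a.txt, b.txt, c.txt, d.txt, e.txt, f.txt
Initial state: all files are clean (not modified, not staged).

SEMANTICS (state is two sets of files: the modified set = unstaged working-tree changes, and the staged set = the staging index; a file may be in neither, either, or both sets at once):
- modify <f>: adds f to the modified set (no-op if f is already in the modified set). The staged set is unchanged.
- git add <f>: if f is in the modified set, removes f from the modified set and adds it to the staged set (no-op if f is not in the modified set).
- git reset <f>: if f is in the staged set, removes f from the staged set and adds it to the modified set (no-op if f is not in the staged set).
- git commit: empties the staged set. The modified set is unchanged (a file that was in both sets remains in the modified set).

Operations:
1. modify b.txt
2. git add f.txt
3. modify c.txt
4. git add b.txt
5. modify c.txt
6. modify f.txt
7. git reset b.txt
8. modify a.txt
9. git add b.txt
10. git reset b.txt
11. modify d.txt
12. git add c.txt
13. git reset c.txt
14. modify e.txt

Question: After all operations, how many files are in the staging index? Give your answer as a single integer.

After op 1 (modify b.txt): modified={b.txt} staged={none}
After op 2 (git add f.txt): modified={b.txt} staged={none}
After op 3 (modify c.txt): modified={b.txt, c.txt} staged={none}
After op 4 (git add b.txt): modified={c.txt} staged={b.txt}
After op 5 (modify c.txt): modified={c.txt} staged={b.txt}
After op 6 (modify f.txt): modified={c.txt, f.txt} staged={b.txt}
After op 7 (git reset b.txt): modified={b.txt, c.txt, f.txt} staged={none}
After op 8 (modify a.txt): modified={a.txt, b.txt, c.txt, f.txt} staged={none}
After op 9 (git add b.txt): modified={a.txt, c.txt, f.txt} staged={b.txt}
After op 10 (git reset b.txt): modified={a.txt, b.txt, c.txt, f.txt} staged={none}
After op 11 (modify d.txt): modified={a.txt, b.txt, c.txt, d.txt, f.txt} staged={none}
After op 12 (git add c.txt): modified={a.txt, b.txt, d.txt, f.txt} staged={c.txt}
After op 13 (git reset c.txt): modified={a.txt, b.txt, c.txt, d.txt, f.txt} staged={none}
After op 14 (modify e.txt): modified={a.txt, b.txt, c.txt, d.txt, e.txt, f.txt} staged={none}
Final staged set: {none} -> count=0

Answer: 0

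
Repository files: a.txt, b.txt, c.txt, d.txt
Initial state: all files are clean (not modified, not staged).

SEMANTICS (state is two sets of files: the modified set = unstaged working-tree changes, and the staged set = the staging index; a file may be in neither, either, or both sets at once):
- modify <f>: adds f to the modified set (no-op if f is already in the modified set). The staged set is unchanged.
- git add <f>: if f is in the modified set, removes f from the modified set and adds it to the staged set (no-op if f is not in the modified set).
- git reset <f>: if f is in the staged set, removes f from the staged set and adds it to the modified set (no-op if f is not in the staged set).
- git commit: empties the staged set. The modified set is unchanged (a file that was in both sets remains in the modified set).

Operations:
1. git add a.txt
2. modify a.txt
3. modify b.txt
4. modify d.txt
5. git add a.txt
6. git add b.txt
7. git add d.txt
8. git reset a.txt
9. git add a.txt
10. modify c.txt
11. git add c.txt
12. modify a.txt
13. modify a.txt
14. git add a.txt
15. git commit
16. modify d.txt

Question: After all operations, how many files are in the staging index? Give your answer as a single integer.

Answer: 0

Derivation:
After op 1 (git add a.txt): modified={none} staged={none}
After op 2 (modify a.txt): modified={a.txt} staged={none}
After op 3 (modify b.txt): modified={a.txt, b.txt} staged={none}
After op 4 (modify d.txt): modified={a.txt, b.txt, d.txt} staged={none}
After op 5 (git add a.txt): modified={b.txt, d.txt} staged={a.txt}
After op 6 (git add b.txt): modified={d.txt} staged={a.txt, b.txt}
After op 7 (git add d.txt): modified={none} staged={a.txt, b.txt, d.txt}
After op 8 (git reset a.txt): modified={a.txt} staged={b.txt, d.txt}
After op 9 (git add a.txt): modified={none} staged={a.txt, b.txt, d.txt}
After op 10 (modify c.txt): modified={c.txt} staged={a.txt, b.txt, d.txt}
After op 11 (git add c.txt): modified={none} staged={a.txt, b.txt, c.txt, d.txt}
After op 12 (modify a.txt): modified={a.txt} staged={a.txt, b.txt, c.txt, d.txt}
After op 13 (modify a.txt): modified={a.txt} staged={a.txt, b.txt, c.txt, d.txt}
After op 14 (git add a.txt): modified={none} staged={a.txt, b.txt, c.txt, d.txt}
After op 15 (git commit): modified={none} staged={none}
After op 16 (modify d.txt): modified={d.txt} staged={none}
Final staged set: {none} -> count=0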